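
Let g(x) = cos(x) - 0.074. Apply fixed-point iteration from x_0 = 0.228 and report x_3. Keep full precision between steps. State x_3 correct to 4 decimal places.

0.7798

x_1 = g(0.228000) = 0.900120
x_2 = g(0.900120) = 0.547516
x_3 = g(0.547516) = 0.779820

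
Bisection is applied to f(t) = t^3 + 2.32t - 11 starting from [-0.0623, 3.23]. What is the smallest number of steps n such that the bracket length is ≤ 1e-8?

Initial width b − a = 3.23 − -0.0623 = 3.292300.
After n steps the width is (b−a)/2^n; need (b−a)/2^n ≤ 1e-8.
So n ≥ log₂(3.292300/1e-8) = log₂(329230000.0000) ≈ 28.2945.
Hence n = 29.

29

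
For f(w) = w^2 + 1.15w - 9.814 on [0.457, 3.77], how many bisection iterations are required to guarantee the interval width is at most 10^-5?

Initial width b − a = 3.77 − 0.457 = 3.313000.
After n steps the width is (b−a)/2^n; need (b−a)/2^n ≤ 10^-5.
So n ≥ log₂(3.313000/10^-5) = log₂(331300.0000) ≈ 18.3378.
Hence n = 19.

19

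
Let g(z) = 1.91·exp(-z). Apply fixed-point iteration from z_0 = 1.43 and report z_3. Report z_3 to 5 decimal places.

0.56997

z_1 = g(1.430000) = 0.457080
z_2 = g(0.457080) = 1.209278
z_3 = g(1.209278) = 0.569968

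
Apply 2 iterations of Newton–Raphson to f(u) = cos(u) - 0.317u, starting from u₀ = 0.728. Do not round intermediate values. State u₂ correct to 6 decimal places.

1.186124

Newton update: u ← u − f(u)/f'(u).
f'(u) = -sin(u) - 0.317
u_0 = 0.728000: f = 0.515731, f' = -0.982378 → u_1 = 0.728000 - (0.515731)/(-0.982378) = 1.252982
u_1 = 1.252982: f = -0.084704, f' = -1.266921 → u_2 = 1.252982 - (-0.084704)/(-1.266921) = 1.186124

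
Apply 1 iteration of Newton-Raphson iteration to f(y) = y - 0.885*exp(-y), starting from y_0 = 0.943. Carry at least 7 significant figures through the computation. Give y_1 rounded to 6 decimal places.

0.498036

f'(y) = 1 + 0.885*exp(-y)
y_0 = 0.943000: f = 0.598330, f' = 1.344670 → y_1 = 0.943000 - (0.598330)/(1.344670) = 0.498036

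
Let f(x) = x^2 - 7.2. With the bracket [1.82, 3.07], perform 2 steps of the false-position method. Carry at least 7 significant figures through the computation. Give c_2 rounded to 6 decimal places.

2.678637

f(1.820000) = -3.887600, f(3.070000) = 2.224900
step 1: c = 2.615010, f(c) = -0.361722 < 0 → new bracket [2.615010, 3.070000]
step 2: c = 2.678637, f(c) = -0.024901 < 0 → new bracket [2.678637, 3.070000]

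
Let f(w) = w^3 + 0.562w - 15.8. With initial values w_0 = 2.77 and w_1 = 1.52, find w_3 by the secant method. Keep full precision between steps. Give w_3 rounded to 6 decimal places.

f(w_0) = 7.010673, f(w_1) = -11.433952
w_2 = 1.520000 - (-11.433952)·(1.520000 - 2.770000)/(-11.433952 - (7.010673)) = 2.294884; f(w_2) = -2.424290
w_3 = 2.294884 - (-2.424290)·(2.294884 - 1.520000)/(-2.424290 - (-11.433952)) = 2.503387; f(w_3) = 1.295493

2.503387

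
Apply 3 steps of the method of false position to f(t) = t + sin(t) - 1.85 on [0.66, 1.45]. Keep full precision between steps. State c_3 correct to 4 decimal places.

1.0058

False-position update: c = (a·f(b) − b·f(a))/(f(b) − f(a)); replace the endpoint whose sign matches f(c).
f(0.660000) = -0.576883, f(1.450000) = 0.592713
step 1: c = 1.049654, f(c) = 0.066905 > 0 → new bracket [0.660000, 1.049654]
step 2: c = 1.009160, f(c) = 0.005544 > 0 → new bracket [0.660000, 1.009160]
step 3: c = 1.005836, f(c) = 0.000446 > 0 → new bracket [0.660000, 1.005836]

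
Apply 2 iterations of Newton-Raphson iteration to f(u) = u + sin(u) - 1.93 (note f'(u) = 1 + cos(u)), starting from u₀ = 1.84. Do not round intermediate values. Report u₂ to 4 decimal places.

u_0 = 1.840000: f = 0.873983, f' = 0.734036 → u_1 = 1.840000 - (0.873983)/(0.734036) = 0.649346
u_1 = 0.649346: f = -0.675988, f' = 1.796479 → u_2 = 0.649346 - (-0.675988)/(1.796479) = 1.025631

1.0256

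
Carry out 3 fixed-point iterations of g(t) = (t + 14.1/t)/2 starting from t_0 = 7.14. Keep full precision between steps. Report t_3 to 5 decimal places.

3.75565

t_1 = g(7.140000) = 4.557395
t_2 = g(4.557395) = 3.825634
t_3 = g(3.825634) = 3.755649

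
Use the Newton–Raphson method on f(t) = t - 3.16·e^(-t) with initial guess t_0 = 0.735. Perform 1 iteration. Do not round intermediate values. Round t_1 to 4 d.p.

Newton update: t ← t − f(t)/f'(t).
f'(t) = 1 + 3.16·e^(-t)
t_0 = 0.735000: f = -0.780237, f' = 2.515237 → t_1 = 0.735000 - (-0.780237)/(2.515237) = 1.045204

1.0452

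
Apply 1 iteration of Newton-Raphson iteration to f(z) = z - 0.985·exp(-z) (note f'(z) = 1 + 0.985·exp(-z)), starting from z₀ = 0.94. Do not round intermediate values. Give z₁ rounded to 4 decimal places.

z_0 = 0.940000: f = 0.555232, f' = 1.384768 → z_1 = 0.940000 - (0.555232)/(1.384768) = 0.539044

0.5390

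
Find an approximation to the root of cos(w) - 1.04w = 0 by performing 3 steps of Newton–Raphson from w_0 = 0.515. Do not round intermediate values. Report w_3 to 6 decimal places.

0.721768

f'(w) = -sin(w) - 1.04
w_0 = 0.515000: f = 0.334693, f' = -1.532535 → w_1 = 0.515000 - (0.334693)/(-1.532535) = 0.733392
w_1 = 0.733392: f = -0.019819, f' = -1.709393 → w_2 = 0.733392 - (-0.019819)/(-1.709393) = 0.721797
w_2 = 0.721797: f = -0.000050, f' = -1.700735 → w_3 = 0.721797 - (-0.000050)/(-1.700735) = 0.721768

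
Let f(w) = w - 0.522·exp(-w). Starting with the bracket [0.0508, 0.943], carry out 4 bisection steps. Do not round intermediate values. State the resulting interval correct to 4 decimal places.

f(0.050800) = -0.445345, f(0.943000) = 0.739703 (opposite signs)
step 1: m = 0.496900, f(m) = 0.179308 > 0 → root in [0.050800, 0.496900]
step 2: m = 0.273850, f(m) = -0.123103 < 0 → root in [0.273850, 0.496900]
step 3: m = 0.385375, f(m) = 0.030313 > 0 → root in [0.273850, 0.385375]
step 4: m = 0.329612, f(m) = -0.045811 < 0 → root in [0.329612, 0.385375]

[0.3296, 0.3854]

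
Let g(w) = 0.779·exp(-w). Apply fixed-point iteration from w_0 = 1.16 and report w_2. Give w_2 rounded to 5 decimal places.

w_1 = g(1.160000) = 0.244206
w_2 = g(0.244206) = 0.610211

0.61021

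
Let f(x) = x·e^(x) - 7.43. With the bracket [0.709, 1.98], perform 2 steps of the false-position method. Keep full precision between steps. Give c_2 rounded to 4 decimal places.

False-position update: c = (a·f(b) − b·f(a))/(f(b) − f(a)); replace the endpoint whose sign matches f(c).
f(0.709000) = -5.989342, f(1.980000) = 6.910631
step 1: c = 1.299114, f(c) = -2.667388 < 0 → new bracket [1.299114, 1.980000]
step 2: c = 1.488734, f(c) = -0.832700 < 0 → new bracket [1.488734, 1.980000]

1.4887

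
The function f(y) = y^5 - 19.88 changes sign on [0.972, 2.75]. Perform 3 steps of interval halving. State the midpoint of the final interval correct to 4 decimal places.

f(0.972000) = -19.012376, f(2.750000) = 137.396367 (opposite signs)
step 1: m = 1.861000, f(m) = 2.441936 > 0 → root in [0.972000, 1.861000]
step 2: m = 1.416500, f(m) = -14.177269 < 0 → root in [1.416500, 1.861000]
step 3: m = 1.638750, f(m) = -8.061468 < 0 → root in [1.638750, 1.861000]
Midpoint of [1.638750, 1.861000] = 1.749875

1.7499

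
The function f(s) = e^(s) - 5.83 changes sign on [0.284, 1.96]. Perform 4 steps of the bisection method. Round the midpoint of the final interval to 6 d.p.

1.802875

f(0.284000) = -4.501567, f(1.960000) = 1.269327 (opposite signs)
step 1: m = 1.122000, f(m) = -2.759010 < 0 → root in [1.122000, 1.960000]
step 2: m = 1.541000, f(m) = -1.160743 < 0 → root in [1.541000, 1.960000]
step 3: m = 1.750500, f(m) = -0.072519 < 0 → root in [1.750500, 1.960000]
step 4: m = 1.855250, f(m) = 0.563296 > 0 → root in [1.750500, 1.855250]
Midpoint of [1.750500, 1.855250] = 1.802875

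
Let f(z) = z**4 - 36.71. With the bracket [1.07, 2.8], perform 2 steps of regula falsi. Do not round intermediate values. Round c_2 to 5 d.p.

f(1.070000) = -35.399204, f(2.800000) = 24.755600
step 1: c = 2.088050, f(c) = -17.700797 < 0 → new bracket [2.088050, 2.800000]
step 2: c = 2.384874, f(c) = -4.360914 < 0 → new bracket [2.384874, 2.800000]

2.38487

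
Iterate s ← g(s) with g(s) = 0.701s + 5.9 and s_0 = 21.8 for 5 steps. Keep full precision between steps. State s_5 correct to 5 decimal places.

s_1 = g(21.800000) = 21.181800
s_2 = g(21.181800) = 20.748442
s_3 = g(20.748442) = 20.444658
s_4 = g(20.444658) = 20.231705
s_5 = g(20.231705) = 20.082425

20.08243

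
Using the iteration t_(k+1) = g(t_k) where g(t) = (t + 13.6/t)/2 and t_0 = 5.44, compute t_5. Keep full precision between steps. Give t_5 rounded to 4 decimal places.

3.6878

t_1 = g(5.440000) = 3.970000
t_2 = g(3.970000) = 3.697846
t_3 = g(3.697846) = 3.687831
t_4 = g(3.687831) = 3.687818
t_5 = g(3.687818) = 3.687818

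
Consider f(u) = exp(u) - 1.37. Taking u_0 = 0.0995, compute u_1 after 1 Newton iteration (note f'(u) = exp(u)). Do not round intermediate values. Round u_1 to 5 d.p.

0.33975

u_0 = 0.099500: f = -0.265382, f' = 1.104618 → u_1 = 0.099500 - (-0.265382)/(1.104618) = 0.339747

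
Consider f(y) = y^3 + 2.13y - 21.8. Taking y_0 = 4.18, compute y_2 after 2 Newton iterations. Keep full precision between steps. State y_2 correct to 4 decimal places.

f'(y) = 3y^2 + 2.13
y_0 = 4.180000: f = 60.138032, f' = 54.547200 → y_1 = 4.180000 - (60.138032)/(54.547200) = 3.077505
y_1 = 3.077505: f = 13.902240, f' = 30.543105 → y_2 = 3.077505 - (13.902240)/(30.543105) = 2.622337

2.6223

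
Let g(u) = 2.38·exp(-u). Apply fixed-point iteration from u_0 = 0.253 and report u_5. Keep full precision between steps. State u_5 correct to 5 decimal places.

u_1 = g(0.253000) = 1.847994
u_2 = g(1.847994) = 0.374976
u_3 = g(0.374976) = 1.635788
u_4 = g(1.635788) = 0.463621
u_5 = g(0.463621) = 1.497024

1.49702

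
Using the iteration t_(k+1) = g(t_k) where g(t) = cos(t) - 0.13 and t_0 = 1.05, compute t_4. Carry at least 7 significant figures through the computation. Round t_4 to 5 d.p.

0.71491

t_1 = g(1.050000) = 0.367571
t_2 = g(0.367571) = 0.803203
t_3 = g(0.803203) = 0.564405
t_4 = g(0.564405) = 0.714907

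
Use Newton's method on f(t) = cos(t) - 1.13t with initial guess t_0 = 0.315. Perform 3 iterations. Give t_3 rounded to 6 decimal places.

Newton update: t ← t − f(t)/f'(t).
f'(t) = -sin(t) - 1.13
t_0 = 0.315000: f = 0.594846, f' = -1.439816 → t_1 = 0.315000 - (0.594846)/(-1.439816) = 0.728140
t_1 = 0.728140: f = -0.076385, f' = -1.795483 → t_2 = 0.728140 - (-0.076385)/(-1.795483) = 0.685597
t_2 = 0.685597: f = -0.000684, f' = -1.763135 → t_3 = 0.685597 - (-0.000684)/(-1.763135) = 0.685209

0.685209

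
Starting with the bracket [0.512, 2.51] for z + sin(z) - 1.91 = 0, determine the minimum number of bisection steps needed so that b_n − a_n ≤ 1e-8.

28

Initial width b − a = 2.51 − 0.512 = 1.998000.
After n steps the width is (b−a)/2^n; need (b−a)/2^n ≤ 1e-8.
So n ≥ log₂(1.998000/1e-8) = log₂(199800000.0000) ≈ 27.5740.
Hence n = 28.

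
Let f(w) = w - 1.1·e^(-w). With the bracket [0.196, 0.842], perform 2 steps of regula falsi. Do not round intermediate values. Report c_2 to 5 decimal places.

False-position update: c = (a·f(b) − b·f(a))/(f(b) − f(a)); replace the endpoint whose sign matches f(c).
f(0.196000) = -0.708213, f(0.842000) = 0.368067
step 1: c = 0.621080, f(c) = 0.029981 > 0 → new bracket [0.196000, 0.621080]
step 2: c = 0.603816, f(c) = 0.002423 > 0 → new bracket [0.196000, 0.603816]

0.60382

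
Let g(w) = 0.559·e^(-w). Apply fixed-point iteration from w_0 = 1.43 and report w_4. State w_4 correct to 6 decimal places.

0.396768

w_1 = g(1.430000) = 0.133774
w_2 = g(0.133774) = 0.489007
w_3 = g(0.489007) = 0.342799
w_4 = g(0.342799) = 0.396768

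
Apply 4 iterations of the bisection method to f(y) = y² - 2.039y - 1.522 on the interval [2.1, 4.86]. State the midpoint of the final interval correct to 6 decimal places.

2.703750

f(2.100000) = -1.393900, f(4.860000) = 12.188060 (opposite signs)
step 1: m = 3.480000, f(m) = 3.492680 > 0 → root in [2.100000, 3.480000]
step 2: m = 2.790000, f(m) = 0.573290 > 0 → root in [2.100000, 2.790000]
step 3: m = 2.445000, f(m) = -0.529330 < 0 → root in [2.445000, 2.790000]
step 4: m = 2.617500, f(m) = -0.007776 < 0 → root in [2.617500, 2.790000]
Midpoint of [2.617500, 2.790000] = 2.703750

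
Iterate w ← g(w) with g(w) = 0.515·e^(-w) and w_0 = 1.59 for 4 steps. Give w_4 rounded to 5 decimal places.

0.37250

w_1 = g(1.590000) = 0.105022
w_2 = g(0.105022) = 0.463657
w_3 = g(0.463657) = 0.323924
w_4 = g(0.323924) = 0.372502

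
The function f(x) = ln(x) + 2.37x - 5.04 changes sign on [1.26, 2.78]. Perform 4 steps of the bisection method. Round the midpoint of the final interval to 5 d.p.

f(1.260000) = -1.822688, f(2.780000) = 2.571051 (opposite signs)
step 1: m = 2.020000, f(m) = 0.450498 > 0 → root in [1.260000, 2.020000]
step 2: m = 1.640000, f(m) = -0.658504 < 0 → root in [1.640000, 2.020000]
step 3: m = 1.830000, f(m) = -0.098584 < 0 → root in [1.830000, 2.020000]
step 4: m = 1.925000, f(m) = 0.177176 > 0 → root in [1.830000, 1.925000]
Midpoint of [1.830000, 1.925000] = 1.877500

1.87750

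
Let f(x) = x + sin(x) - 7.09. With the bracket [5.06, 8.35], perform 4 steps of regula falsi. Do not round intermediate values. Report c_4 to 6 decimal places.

f(5.060000) = -2.970189, f(8.350000) = 2.139484
step 1: c = 6.972436, f(c) = 0.518395 > 0 → new bracket [5.060000, 6.972436]
step 2: c = 6.688253, f(c) = -0.007667 < 0 → new bracket [6.688253, 6.972436]
step 3: c = 6.692394, f(c) = 0.000278 > 0 → new bracket [6.688253, 6.692394]
step 4: c = 6.692249, f(c) = 0.000000 > 0 → new bracket [6.688253, 6.692249]

6.692249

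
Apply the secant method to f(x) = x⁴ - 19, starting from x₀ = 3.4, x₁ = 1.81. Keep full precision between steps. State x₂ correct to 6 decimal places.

1.916955

Secant update: x_(k+1) = x_k − f(x_k)·(x_k − x_(k-1))/(f(x_k) − f(x_(k-1))).
f(x_0) = 114.633600, f(x_1) = -8.267169
x_2 = 1.810000 - (-8.267169)·(1.810000 - 3.400000)/(-8.267169 - (114.633600)) = 1.916955; f(x_2) = -5.496471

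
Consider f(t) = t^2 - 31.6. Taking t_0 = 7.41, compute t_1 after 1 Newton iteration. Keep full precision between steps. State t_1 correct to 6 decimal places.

Newton update: t ← t − f(t)/f'(t).
f'(t) = 2t
t_0 = 7.410000: f = 23.308100, f' = 14.820000 → t_1 = 7.410000 - (23.308100)/(14.820000) = 5.837254

5.837254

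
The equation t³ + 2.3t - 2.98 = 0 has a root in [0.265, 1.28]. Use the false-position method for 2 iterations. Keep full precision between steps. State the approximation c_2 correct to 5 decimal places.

0.91322

f(0.265000) = -2.351890, f(1.280000) = 2.061152
step 1: c = 0.805935, f(c) = -0.602870 < 0 → new bracket [0.805935, 1.280000]
step 2: c = 0.913216, f(c) = -0.118014 < 0 → new bracket [0.913216, 1.280000]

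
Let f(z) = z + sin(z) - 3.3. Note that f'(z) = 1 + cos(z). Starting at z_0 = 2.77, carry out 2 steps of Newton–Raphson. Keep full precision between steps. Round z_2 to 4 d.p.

4.5142

Newton update: z ← z − f(z)/f'(z).
z_0 = 2.770000: f = -0.166900, f' = 0.068250 → z_1 = 2.770000 - (-0.166900)/(0.068250) = 5.215432
z_1 = 5.215432: f = 1.039312, f' = 1.482094 → z_2 = 5.215432 - (1.039312)/(1.482094) = 4.514186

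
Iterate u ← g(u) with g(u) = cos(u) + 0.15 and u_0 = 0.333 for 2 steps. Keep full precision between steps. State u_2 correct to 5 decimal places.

u_1 = g(0.333000) = 1.095066
u_2 = g(1.095066) = 0.607988

0.60799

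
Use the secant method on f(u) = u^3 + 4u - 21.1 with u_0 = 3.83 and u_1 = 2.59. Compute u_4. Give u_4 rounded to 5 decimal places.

f(u_0) = 50.401887, f(u_1) = 6.633979
u_2 = 2.590000 - (6.633979)·(2.590000 - 3.830000)/(6.633979 - (50.401887)) = 2.402051; f(u_2) = 2.367676
u_3 = 2.402051 - (2.367676)·(2.402051 - 2.590000)/(2.367676 - (6.633979)) = 2.297745; f(u_3) = 0.222223
u_4 = 2.297745 - (0.222223)·(2.297745 - 2.402051)/(0.222223 - (2.367676)) = 2.286941; f(u_4) = 0.008689

2.28694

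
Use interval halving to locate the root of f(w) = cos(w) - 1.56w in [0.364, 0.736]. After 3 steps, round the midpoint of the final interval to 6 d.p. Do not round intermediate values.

f(0.364000) = 0.366640, f(0.736000) = -0.407000 (opposite signs)
step 1: m = 0.550000, f(m) = -0.005475 < 0 → root in [0.364000, 0.550000]
step 2: m = 0.457000, f(m) = 0.184460 > 0 → root in [0.457000, 0.550000]
step 3: m = 0.503500, f(m) = 0.090439 > 0 → root in [0.503500, 0.550000]
Midpoint of [0.503500, 0.550000] = 0.526750

0.526750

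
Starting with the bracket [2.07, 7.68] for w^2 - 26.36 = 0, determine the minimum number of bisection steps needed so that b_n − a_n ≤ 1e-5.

20

Initial width b − a = 7.68 − 2.07 = 5.610000.
After n steps the width is (b−a)/2^n; need (b−a)/2^n ≤ 1e-5.
So n ≥ log₂(5.610000/1e-5) = log₂(561000.0000) ≈ 19.0976.
Hence n = 20.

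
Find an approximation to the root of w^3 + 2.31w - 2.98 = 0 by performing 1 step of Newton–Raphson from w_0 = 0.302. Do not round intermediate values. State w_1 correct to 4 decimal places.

f'(w) = 3w^2 + 2.31
w_0 = 0.302000: f = -2.254836, f' = 2.583612 → w_1 = 0.302000 - (-2.254836)/(2.583612) = 1.174746

1.1747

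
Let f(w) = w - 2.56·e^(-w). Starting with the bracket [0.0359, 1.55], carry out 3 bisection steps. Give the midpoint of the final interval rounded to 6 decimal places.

0.887581

f(0.035900) = -2.433826, f(1.550000) = 1.006645 (opposite signs)
step 1: m = 0.792950, f(m) = -0.365470 < 0 → root in [0.792950, 1.550000]
step 2: m = 1.171475, f(m) = 0.378107 > 0 → root in [0.792950, 1.171475]
step 3: m = 0.982213, f(m) = 0.023539 > 0 → root in [0.792950, 0.982213]
Midpoint of [0.792950, 0.982213] = 0.887581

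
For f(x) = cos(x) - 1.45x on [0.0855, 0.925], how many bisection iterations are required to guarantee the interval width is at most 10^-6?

Initial width b − a = 0.925 − 0.0855 = 0.839500.
After n steps the width is (b−a)/2^n; need (b−a)/2^n ≤ 10^-6.
So n ≥ log₂(0.839500/10^-6) = log₂(839500.0000) ≈ 19.6792.
Hence n = 20.

20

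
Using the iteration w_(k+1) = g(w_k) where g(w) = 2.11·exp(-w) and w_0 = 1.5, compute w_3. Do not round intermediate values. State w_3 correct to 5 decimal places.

w_1 = g(1.500000) = 0.470805
w_2 = g(0.470805) = 1.317694
w_3 = g(1.317694) = 0.564957

0.56496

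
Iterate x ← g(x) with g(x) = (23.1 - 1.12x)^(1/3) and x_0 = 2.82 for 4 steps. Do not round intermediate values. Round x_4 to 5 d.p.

x_1 = g(2.820000) = 2.711773
x_2 = g(2.711773) = 2.717256
x_3 = g(2.717256) = 2.716979
x_4 = g(2.716979) = 2.716993

2.71699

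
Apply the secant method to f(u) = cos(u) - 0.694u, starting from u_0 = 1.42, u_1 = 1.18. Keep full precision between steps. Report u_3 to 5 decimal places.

f(u_0) = -0.835255, f(u_1) = -0.437995
u_2 = 1.180000 - (-0.437995)·(1.180000 - 1.420000)/(-0.437995 - (-0.835255)) = 0.915390; f(u_2) = -0.025799
u_3 = 0.915390 - (-0.025799)·(0.915390 - 1.180000)/(-0.025799 - (-0.437995)) = 0.898828; f(u_3) = -0.001259

0.89883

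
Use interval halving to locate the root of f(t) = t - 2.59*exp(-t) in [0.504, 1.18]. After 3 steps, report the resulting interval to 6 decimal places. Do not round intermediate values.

f(0.504000) = -1.060643, f(1.180000) = 0.384148 (opposite signs)
step 1: m = 0.842000, f(m) = -0.273896 < 0 → root in [0.842000, 1.180000]
step 2: m = 1.011000, f(m) = 0.068616 > 0 → root in [0.842000, 1.011000]
step 3: m = 0.926500, f(m) = -0.098977 < 0 → root in [0.926500, 1.011000]

[0.926500, 1.011000]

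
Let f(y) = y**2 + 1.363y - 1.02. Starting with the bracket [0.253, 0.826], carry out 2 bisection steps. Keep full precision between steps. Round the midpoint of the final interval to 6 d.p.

f(0.253000) = -0.611152, f(0.826000) = 0.788114 (opposite signs)
step 1: m = 0.539500, f(m) = 0.006399 > 0 → root in [0.253000, 0.539500]
step 2: m = 0.396250, f(m) = -0.322897 < 0 → root in [0.396250, 0.539500]
Midpoint of [0.396250, 0.539500] = 0.467875

0.467875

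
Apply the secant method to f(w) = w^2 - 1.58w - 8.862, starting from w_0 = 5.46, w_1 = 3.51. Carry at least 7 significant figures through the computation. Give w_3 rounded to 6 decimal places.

3.874823

f(w_0) = 12.322800, f(w_1) = -2.087700
w_2 = 3.510000 - (-2.087700)·(3.510000 - 5.460000)/(-2.087700 - (12.322800)) = 3.792503; f(w_2) = -0.471073
w_3 = 3.792503 - (-0.471073)·(3.792503 - 3.510000)/(-0.471073 - (-2.087700)) = 3.874823; f(w_3) = 0.030032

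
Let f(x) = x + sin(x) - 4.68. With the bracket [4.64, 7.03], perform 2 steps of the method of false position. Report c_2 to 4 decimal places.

5.4049

f(4.640000) = -1.037381, f(7.030000) = 3.029305
step 1: c = 5.249671, f(c) = -0.289432 < 0 → new bracket [5.249671, 7.030000]
step 2: c = 5.404936, f(c) = -0.044686 < 0 → new bracket [5.404936, 7.030000]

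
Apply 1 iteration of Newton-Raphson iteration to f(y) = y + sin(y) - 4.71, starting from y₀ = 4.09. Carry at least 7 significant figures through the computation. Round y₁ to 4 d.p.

7.5250

Newton update: y ← y − f(y)/f'(y).
f'(y) = 1 + cos(y)
y_0 = 4.090000: f = -1.432488, f' = 0.417022 → y_1 = 4.090000 - (-1.432488)/(0.417022) = 7.525041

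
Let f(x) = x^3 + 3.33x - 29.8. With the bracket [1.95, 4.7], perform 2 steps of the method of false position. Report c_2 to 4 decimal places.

False-position update: c = (a·f(b) − b·f(a))/(f(b) − f(a)); replace the endpoint whose sign matches f(c).
f(1.950000) = -15.891625, f(4.700000) = 89.674000
step 1: c = 2.363979, f(c) = -8.717094 < 0 → new bracket [2.363979, 4.700000]
step 2: c = 2.570942, f(c) = -4.245495 < 0 → new bracket [2.570942, 4.700000]

2.5709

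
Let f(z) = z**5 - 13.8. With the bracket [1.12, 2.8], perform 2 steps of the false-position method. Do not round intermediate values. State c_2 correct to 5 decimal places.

1.33916

False-position update: c = (a·f(b) − b·f(a))/(f(b) − f(a)); replace the endpoint whose sign matches f(c).
f(1.120000) = -12.037658, f(2.800000) = 158.303680
step 1: c = 1.238722, f(c) = -10.883451 < 0 → new bracket [1.238722, 2.800000]
step 2: c = 1.339156, f(c) = -9.493193 < 0 → new bracket [1.339156, 2.800000]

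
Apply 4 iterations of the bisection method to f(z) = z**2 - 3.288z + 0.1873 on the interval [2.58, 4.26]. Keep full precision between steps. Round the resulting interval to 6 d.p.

f(2.580000) = -1.639340, f(4.260000) = 4.328020 (opposite signs)
step 1: m = 3.420000, f(m) = 0.638740 > 0 → root in [2.580000, 3.420000]
step 2: m = 3.000000, f(m) = -0.676700 < 0 → root in [3.000000, 3.420000]
step 3: m = 3.210000, f(m) = -0.063080 < 0 → root in [3.210000, 3.420000]
step 4: m = 3.315000, f(m) = 0.276805 > 0 → root in [3.210000, 3.315000]

[3.210000, 3.315000]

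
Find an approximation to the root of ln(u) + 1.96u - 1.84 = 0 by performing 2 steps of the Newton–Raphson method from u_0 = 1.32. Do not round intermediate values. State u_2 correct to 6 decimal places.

Newton update: u ← u − f(u)/f'(u).
f'(u) = 1/u + 1.96
u_0 = 1.320000: f = 1.024832, f' = 2.717576 → u_1 = 1.320000 - (1.024832)/(2.717576) = 0.942888
u_1 = 0.942888: f = -0.050749, f' = 3.020572 → u_2 = 0.942888 - (-0.050749)/(3.020572) = 0.959689

0.959689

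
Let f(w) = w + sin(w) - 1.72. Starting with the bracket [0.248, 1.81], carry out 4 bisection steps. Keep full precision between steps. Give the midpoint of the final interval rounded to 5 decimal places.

f(0.248000) = -1.226534, f(1.810000) = 1.061527 (opposite signs)
step 1: m = 1.029000, f(m) = 0.165784 > 0 → root in [0.248000, 1.029000]
step 2: m = 0.638500, f(m) = -0.485508 < 0 → root in [0.638500, 1.029000]
step 3: m = 0.833750, f(m) = -0.145793 < 0 → root in [0.833750, 1.029000]
step 4: m = 0.931375, f(m) = 0.013816 > 0 → root in [0.833750, 0.931375]
Midpoint of [0.833750, 0.931375] = 0.882562

0.88256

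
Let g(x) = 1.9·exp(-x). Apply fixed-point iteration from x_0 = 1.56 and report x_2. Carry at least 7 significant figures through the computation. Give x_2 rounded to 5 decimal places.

1.27455

x_1 = g(1.560000) = 0.399259
x_2 = g(0.399259) = 1.274553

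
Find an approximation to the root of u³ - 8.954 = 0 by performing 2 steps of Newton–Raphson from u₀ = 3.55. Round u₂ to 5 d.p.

f'(u) = 3u²
u_0 = 3.550000: f = 35.784875, f' = 37.807500 → u_1 = 3.550000 - (35.784875)/(37.807500) = 2.603498
u_1 = 2.603498: f = 8.693035, f' = 20.334605 → u_2 = 2.603498 - (8.693035)/(20.334605) = 2.175998

2.17600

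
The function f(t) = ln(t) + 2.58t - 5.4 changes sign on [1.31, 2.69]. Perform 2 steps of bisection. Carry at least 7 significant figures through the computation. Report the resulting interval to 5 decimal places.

[1.65500, 2.00000]

f(1.310000) = -1.750173, f(2.690000) = 2.529741 (opposite signs)
step 1: m = 2.000000, f(m) = 0.453147 > 0 → root in [1.310000, 2.000000]
step 2: m = 1.655000, f(m) = -0.626299 < 0 → root in [1.655000, 2.000000]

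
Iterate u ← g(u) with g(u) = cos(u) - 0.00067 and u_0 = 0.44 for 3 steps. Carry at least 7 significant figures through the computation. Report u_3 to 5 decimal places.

u_1 = g(0.440000) = 0.904082
u_2 = g(0.904082) = 0.617738
u_3 = g(0.617738) = 0.814521

0.81452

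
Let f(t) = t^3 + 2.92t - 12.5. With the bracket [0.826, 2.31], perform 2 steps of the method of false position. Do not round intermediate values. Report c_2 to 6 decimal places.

1.874699

f(0.826000) = -9.524520, f(2.310000) = 6.571591
step 1: c = 1.704124, f(c) = -2.575111 < 0 → new bracket [1.704124, 2.310000]
step 2: c = 1.874699, f(c) = -0.437253 < 0 → new bracket [1.874699, 2.310000]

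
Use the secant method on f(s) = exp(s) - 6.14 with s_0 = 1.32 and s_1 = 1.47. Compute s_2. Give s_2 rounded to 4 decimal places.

f(s_0) = -2.396579, f(s_1) = -1.790765
s_2 = 1.470000 - (-1.790765)·(1.470000 - 1.320000)/(-1.790765 - (-2.396579)) = 1.913395; f(s_2) = 0.636054

1.9134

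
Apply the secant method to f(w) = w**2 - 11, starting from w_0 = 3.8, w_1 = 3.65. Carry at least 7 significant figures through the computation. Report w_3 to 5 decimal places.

3.31766

Secant update: w_(k+1) = w_k − f(w_k)·(w_k − w_(k-1))/(f(w_k) − f(w_(k-1))).
f(w_0) = 3.440000, f(w_1) = 2.322500
w_2 = 3.650000 - (2.322500)·(3.650000 - 3.800000)/(2.322500 - (3.440000)) = 3.338255; f(w_2) = 0.143947
w_3 = 3.338255 - (0.143947)·(3.338255 - 3.650000)/(0.143947 - (2.322500)) = 3.317657; f(w_3) = 0.006846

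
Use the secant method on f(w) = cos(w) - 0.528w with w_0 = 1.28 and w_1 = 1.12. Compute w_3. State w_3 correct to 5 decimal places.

1.00905

Secant update: w_(k+1) = w_k − f(w_k)·(w_k − w_(k-1))/(f(w_k) − f(w_(k-1))).
f(w_0) = -0.389125, f(w_1) = -0.155678
w_2 = 1.120000 - (-0.155678)·(1.120000 - 1.280000)/(-0.155678 - (-0.389125)) = 1.013302; f(w_2) = -0.005962
w_3 = 1.013302 - (-0.005962)·(1.013302 - 1.120000)/(-0.005962 - (-0.155678)) = 1.009053; f(w_3) = -0.000118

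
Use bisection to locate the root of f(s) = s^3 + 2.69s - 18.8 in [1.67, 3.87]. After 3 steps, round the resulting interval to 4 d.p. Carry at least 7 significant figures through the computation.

f(1.670000) = -9.650237, f(3.870000) = 49.570903 (opposite signs)
step 1: m = 2.770000, f(m) = 9.905233 > 0 → root in [1.670000, 2.770000]
step 2: m = 2.220000, f(m) = -1.887152 < 0 → root in [2.220000, 2.770000]
step 3: m = 2.495000, f(m) = 3.442987 > 0 → root in [2.220000, 2.495000]

[2.2200, 2.4950]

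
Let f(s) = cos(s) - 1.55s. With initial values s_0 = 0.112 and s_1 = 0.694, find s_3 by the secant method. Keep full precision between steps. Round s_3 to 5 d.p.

f(s_0) = 0.820135, f(s_1) = -0.307006
s_2 = 0.694000 - (-0.307006)·(0.694000 - 0.112000)/(-0.307006 - (0.820135)) = 0.535477; f(s_2) = 0.030036
s_3 = 0.535477 - (0.030036)·(0.535477 - 0.694000)/(0.030036 - (-0.307006)) = 0.549604; f(s_3) = 0.000845

0.54960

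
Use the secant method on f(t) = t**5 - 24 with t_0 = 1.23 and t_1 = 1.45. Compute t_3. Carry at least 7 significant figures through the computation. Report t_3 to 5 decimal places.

f(t_0) = -21.184694, f(t_1) = -17.590266
t_2 = 1.450000 - (-17.590266)·(1.450000 - 1.230000)/(-17.590266 - (-21.184694)) = 2.526627; f(t_2) = 78.968795
t_3 = 2.526627 - (78.968795)·(2.526627 - 1.450000)/(78.968795 - (-17.590266)) = 1.646130; f(t_3) = -11.912931

1.64613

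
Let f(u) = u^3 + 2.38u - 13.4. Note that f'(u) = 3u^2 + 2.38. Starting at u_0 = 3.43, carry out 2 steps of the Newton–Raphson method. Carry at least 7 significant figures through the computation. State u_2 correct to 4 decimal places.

u_0 = 3.430000: f = 35.117007, f' = 37.674700 → u_1 = 3.430000 - (35.117007)/(37.674700) = 2.497889
u_1 = 2.497889: f = 8.130425, f' = 21.098346 → u_2 = 2.497889 - (8.130425)/(21.098346) = 2.112530

2.1125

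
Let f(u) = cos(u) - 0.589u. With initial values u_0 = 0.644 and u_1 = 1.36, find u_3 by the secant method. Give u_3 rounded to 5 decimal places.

f(u_0) = 0.420385, f(u_1) = -0.591801
u_2 = 1.360000 - (-0.591801)·(1.360000 - 0.644000)/(-0.591801 - (0.420385)) = 0.941372; f(u_2) = 0.034212
u_3 = 0.941372 - (0.034212)·(0.941372 - 1.360000)/(0.034212 - (-0.591801)) = 0.964250; f(u_3) = 0.002090

0.96425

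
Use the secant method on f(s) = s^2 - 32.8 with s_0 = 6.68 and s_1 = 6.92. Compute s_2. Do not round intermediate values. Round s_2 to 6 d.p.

5.810706

f(s_0) = 11.822400, f(s_1) = 15.086400
s_2 = 6.920000 - (15.086400)·(6.920000 - 6.680000)/(15.086400 - (11.822400)) = 5.810706; f(s_2) = 0.964303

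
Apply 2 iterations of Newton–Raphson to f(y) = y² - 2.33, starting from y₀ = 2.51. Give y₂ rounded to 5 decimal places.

1.53723

f'(y) = 2y
y_0 = 2.510000: f = 3.970100, f' = 5.020000 → y_1 = 2.510000 - (3.970100)/(5.020000) = 1.719143
y_1 = 1.719143: f = 0.625454, f' = 3.438287 → y_2 = 1.719143 - (0.625454)/(3.438287) = 1.537235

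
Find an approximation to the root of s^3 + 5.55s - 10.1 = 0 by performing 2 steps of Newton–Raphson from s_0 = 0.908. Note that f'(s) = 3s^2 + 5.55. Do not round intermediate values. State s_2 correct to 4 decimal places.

1.3657

Newton update: s ← s − f(s)/f'(s).
s_0 = 0.908000: f = -4.311987, f' = 8.023392 → s_1 = 0.908000 - (-4.311987)/(8.023392) = 1.445427
s_1 = 1.445427: f = 0.941990, f' = 11.817777 → s_2 = 1.445427 - (0.941990)/(11.817777) = 1.365717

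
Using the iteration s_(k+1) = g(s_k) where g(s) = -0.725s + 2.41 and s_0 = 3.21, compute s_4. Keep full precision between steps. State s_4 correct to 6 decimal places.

s_1 = g(3.210000) = 0.082750
s_2 = g(0.082750) = 2.350006
s_3 = g(2.350006) = 0.706245
s_4 = g(0.706245) = 1.897972

1.897972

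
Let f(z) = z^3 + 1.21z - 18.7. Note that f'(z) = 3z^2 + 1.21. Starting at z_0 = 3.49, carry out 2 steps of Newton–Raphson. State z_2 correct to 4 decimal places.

2.5226

z_0 = 3.490000: f = 28.031449, f' = 37.750300 → z_1 = 3.490000 - (28.031449)/(37.750300) = 2.747451
z_1 = 2.747451: f = 5.363513, f' = 23.855460 → z_2 = 2.747451 - (5.363513)/(23.855460) = 2.522617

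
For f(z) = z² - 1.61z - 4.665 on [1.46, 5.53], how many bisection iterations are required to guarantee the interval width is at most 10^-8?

29

Initial width b − a = 5.53 − 1.46 = 4.070000.
After n steps the width is (b−a)/2^n; need (b−a)/2^n ≤ 10^-8.
So n ≥ log₂(4.070000/10^-8) = log₂(407000000.0000) ≈ 28.6005.
Hence n = 29.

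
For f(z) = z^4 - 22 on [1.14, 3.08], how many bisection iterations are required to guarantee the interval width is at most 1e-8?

28

Initial width b − a = 3.08 − 1.14 = 1.940000.
After n steps the width is (b−a)/2^n; need (b−a)/2^n ≤ 1e-8.
So n ≥ log₂(1.940000/1e-8) = log₂(194000000.0000) ≈ 27.5315.
Hence n = 28.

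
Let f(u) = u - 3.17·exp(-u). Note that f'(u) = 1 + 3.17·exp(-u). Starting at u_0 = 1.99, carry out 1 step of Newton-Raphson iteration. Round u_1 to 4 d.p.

u_0 = 1.990000: f = 1.556676, f' = 1.433324 → u_1 = 1.990000 - (1.556676)/(1.433324) = 0.903941

0.9039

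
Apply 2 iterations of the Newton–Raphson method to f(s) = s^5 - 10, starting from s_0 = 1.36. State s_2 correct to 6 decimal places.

1.593626

f'(s) = 5s^4
s_0 = 1.360000: f = -5.347413, f' = 17.105101 → s_1 = 1.360000 - (-5.347413)/(17.105101) = 1.672621
s_1 = 1.672621: f = 3.091447, f' = 39.134529 → s_2 = 1.672621 - (3.091447)/(39.134529) = 1.593626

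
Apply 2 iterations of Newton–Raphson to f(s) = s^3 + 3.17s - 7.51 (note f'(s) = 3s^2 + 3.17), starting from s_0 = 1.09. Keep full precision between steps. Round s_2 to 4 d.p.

1.4375

Newton update: s ← s − f(s)/f'(s).
s_0 = 1.090000: f = -2.759671, f' = 6.734300 → s_1 = 1.090000 - (-2.759671)/(6.734300) = 1.499793
s_1 = 1.499793: f = 0.617950, f' = 9.918140 → s_2 = 1.499793 - (0.617950)/(9.918140) = 1.437488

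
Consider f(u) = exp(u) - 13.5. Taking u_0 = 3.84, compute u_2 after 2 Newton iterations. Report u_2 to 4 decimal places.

2.7203

f'(u) = exp(u)
u_0 = 3.840000: f = 33.025474, f' = 46.525474 → u_1 = 3.840000 - (33.025474)/(46.525474) = 3.130164
u_1 = 3.130164: f = 9.377722, f' = 22.877722 → u_2 = 3.130164 - (9.377722)/(22.877722) = 2.720257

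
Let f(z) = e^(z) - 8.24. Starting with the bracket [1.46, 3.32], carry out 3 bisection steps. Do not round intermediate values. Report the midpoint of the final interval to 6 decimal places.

f(1.460000) = -3.934040, f(3.320000) = 19.420351 (opposite signs)
step 1: m = 2.390000, f(m) = 2.673494 > 0 → root in [1.460000, 2.390000]
step 2: m = 1.925000, f(m) = -1.384851 < 0 → root in [1.925000, 2.390000]
step 3: m = 2.157500, f(m) = 0.409487 > 0 → root in [1.925000, 2.157500]
Midpoint of [1.925000, 2.157500] = 2.041250

2.041250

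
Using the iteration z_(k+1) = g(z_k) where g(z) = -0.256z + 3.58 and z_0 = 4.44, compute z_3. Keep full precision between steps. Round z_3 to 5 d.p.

z_1 = g(4.440000) = 2.443360
z_2 = g(2.443360) = 2.954500
z_3 = g(2.954500) = 2.823648

2.82365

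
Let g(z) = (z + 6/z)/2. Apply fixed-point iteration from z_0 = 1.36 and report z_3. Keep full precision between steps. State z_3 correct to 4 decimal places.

2.4497

z_1 = g(1.360000) = 2.885882
z_2 = g(2.885882) = 2.482485
z_3 = g(2.482485) = 2.449709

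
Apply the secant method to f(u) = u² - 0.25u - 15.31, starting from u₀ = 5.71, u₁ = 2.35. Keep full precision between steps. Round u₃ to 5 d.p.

4.14547

f(u_0) = 15.866600, f(u_1) = -10.375000
u_2 = 2.350000 - (-10.375000)·(2.350000 - 5.710000)/(-10.375000 - (15.866600)) = 3.678425; f(u_2) = -2.698795
u_3 = 3.678425 - (-2.698795)·(3.678425 - 2.350000)/(-2.698795 - (-10.375000)) = 4.145472; f(u_3) = 0.838569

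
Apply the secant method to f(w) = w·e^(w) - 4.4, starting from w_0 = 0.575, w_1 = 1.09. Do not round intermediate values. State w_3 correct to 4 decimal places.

1.2422

f(w_0) = -3.378150, f(w_1) = -1.158041
w_2 = 1.090000 - (-1.158041)·(1.090000 - 0.575000)/(-1.158041 - (-3.378150)) = 1.358632; f(w_2) = 0.886252
w_3 = 1.358632 - (0.886252)·(1.358632 - 1.090000)/(0.886252 - (-1.158041)) = 1.242173; f(w_3) = -0.098192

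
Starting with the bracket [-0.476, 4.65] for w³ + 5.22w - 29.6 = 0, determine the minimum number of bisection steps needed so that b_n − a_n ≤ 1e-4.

Initial width b − a = 4.65 − -0.476 = 5.126000.
After n steps the width is (b−a)/2^n; need (b−a)/2^n ≤ 1e-4.
So n ≥ log₂(5.126000/1e-4) = log₂(51260.0000) ≈ 15.6455.
Hence n = 16.

16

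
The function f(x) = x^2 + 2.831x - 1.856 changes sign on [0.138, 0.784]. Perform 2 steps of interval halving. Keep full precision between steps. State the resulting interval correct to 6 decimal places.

f(0.138000) = -1.446278, f(0.784000) = 0.978160 (opposite signs)
step 1: m = 0.461000, f(m) = -0.338388 < 0 → root in [0.461000, 0.784000]
step 2: m = 0.622500, f(m) = 0.293804 > 0 → root in [0.461000, 0.622500]

[0.461000, 0.622500]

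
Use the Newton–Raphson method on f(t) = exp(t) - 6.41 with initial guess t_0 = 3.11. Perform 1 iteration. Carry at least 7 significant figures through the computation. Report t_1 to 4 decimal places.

f'(t) = exp(t)
t_0 = 3.110000: f = 16.011044, f' = 22.421044 → t_1 = 3.110000 - (16.011044)/(22.421044) = 2.395892

2.3959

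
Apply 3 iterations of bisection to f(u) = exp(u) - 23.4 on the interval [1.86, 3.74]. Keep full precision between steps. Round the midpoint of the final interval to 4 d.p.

f(1.860000) = -16.976263, f(3.740000) = 18.697990 (opposite signs)
step 1: m = 2.800000, f(m) = -6.955353 < 0 → root in [2.800000, 3.740000]
step 2: m = 3.270000, f(m) = 2.911339 > 0 → root in [2.800000, 3.270000]
step 3: m = 3.035000, f(m) = -2.599022 < 0 → root in [3.035000, 3.270000]
Midpoint of [3.035000, 3.270000] = 3.152500

3.1525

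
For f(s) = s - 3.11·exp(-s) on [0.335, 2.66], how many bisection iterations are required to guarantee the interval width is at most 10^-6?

Initial width b − a = 2.66 − 0.335 = 2.325000.
After n steps the width is (b−a)/2^n; need (b−a)/2^n ≤ 10^-6.
So n ≥ log₂(2.325000/10^-6) = log₂(2325000.0000) ≈ 21.1488.
Hence n = 22.

22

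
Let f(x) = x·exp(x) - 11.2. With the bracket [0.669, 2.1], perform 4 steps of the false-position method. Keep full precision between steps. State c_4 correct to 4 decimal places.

f(0.669000) = -9.893922, f(2.100000) = 5.948957
step 1: c = 1.562663, f(c) = -3.743731 < 0 → new bracket [1.562663, 2.100000]
step 2: c = 1.770206, f(c) = -0.805242 < 0 → new bracket [1.770206, 2.100000]
step 3: c = 1.809524, f(c) = -0.148257 < 0 → new bracket [1.809524, 2.100000]
step 4: c = 1.816587, f(c) = -0.026478 < 0 → new bracket [1.816587, 2.100000]

1.8166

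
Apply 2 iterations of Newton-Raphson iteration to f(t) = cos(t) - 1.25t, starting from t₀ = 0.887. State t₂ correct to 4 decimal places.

Newton update: t ← t − f(t)/f'(t).
f'(t) = -sin(t) - 1.25
t_0 = 0.887000: f = -0.477010, f' = -2.025180 → t_1 = 0.887000 - (-0.477010)/(-2.025180) = 0.651461
t_1 = 0.651461: f = -0.019127, f' = -1.856349 → t_2 = 0.651461 - (-0.019127)/(-1.856349) = 0.641157

0.6412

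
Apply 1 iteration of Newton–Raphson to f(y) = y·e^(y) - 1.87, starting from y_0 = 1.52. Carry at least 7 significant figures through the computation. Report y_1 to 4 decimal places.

f'(y) = (y + 1)·e^(y)
y_0 = 1.520000: f = 5.079782, f' = 11.522007 → y_1 = 1.520000 - (5.079782)/(11.522007) = 1.079124

1.0791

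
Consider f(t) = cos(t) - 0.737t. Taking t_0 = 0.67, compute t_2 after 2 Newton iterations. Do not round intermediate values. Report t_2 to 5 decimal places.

f'(t) = -sin(t) - 0.737
t_0 = 0.670000: f = 0.290032, f' = -1.357986 → t_1 = 0.670000 - (0.290032)/(-1.357986) = 0.883575
t_1 = 0.883575: f = -0.016803, f' = -1.510012 → t_2 = 0.883575 - (-0.016803)/(-1.510012) = 0.872447

0.87245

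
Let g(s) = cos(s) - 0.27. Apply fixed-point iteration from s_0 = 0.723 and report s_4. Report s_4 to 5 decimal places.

0.58483

s_1 = g(0.723000) = 0.479824
s_2 = g(0.479824) = 0.617076
s_3 = g(0.617076) = 0.545574
s_4 = g(0.545574) = 0.584830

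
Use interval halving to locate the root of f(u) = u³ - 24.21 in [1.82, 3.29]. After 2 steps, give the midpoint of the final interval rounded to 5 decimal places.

f(1.820000) = -18.181432, f(3.290000) = 11.401289 (opposite signs)
step 1: m = 2.555000, f(m) = -7.530896 < 0 → root in [2.555000, 3.290000]
step 2: m = 2.922500, f(m) = 0.751091 > 0 → root in [2.555000, 2.922500]
Midpoint of [2.555000, 2.922500] = 2.738750

2.73875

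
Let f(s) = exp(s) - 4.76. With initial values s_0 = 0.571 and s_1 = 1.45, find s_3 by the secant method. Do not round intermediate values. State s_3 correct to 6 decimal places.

f(s_0) = -2.989964, f(s_1) = -0.496885
s_2 = 1.450000 - (-0.496885)·(1.450000 - 0.571000)/(-0.496885 - (-2.989964)) = 1.625190; f(s_2) = 0.319384
s_3 = 1.625190 - (0.319384)·(1.625190 - 1.450000)/(0.319384 - (-0.496885)) = 1.556643; f(s_3) = -0.017128

1.556643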